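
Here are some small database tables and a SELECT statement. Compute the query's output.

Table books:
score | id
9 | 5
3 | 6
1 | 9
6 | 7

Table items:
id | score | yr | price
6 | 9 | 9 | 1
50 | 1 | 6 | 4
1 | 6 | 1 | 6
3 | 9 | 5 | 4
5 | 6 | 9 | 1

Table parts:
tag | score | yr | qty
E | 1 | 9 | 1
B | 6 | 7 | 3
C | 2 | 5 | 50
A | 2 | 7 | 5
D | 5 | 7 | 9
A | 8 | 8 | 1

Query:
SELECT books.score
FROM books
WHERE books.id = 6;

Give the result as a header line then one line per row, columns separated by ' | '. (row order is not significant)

== RESULT ==
books.score
3

Derivation:
After WHERE (1 rows):
books.score | books.id
3 | 6
After SELECT (1 rows):
books.score
3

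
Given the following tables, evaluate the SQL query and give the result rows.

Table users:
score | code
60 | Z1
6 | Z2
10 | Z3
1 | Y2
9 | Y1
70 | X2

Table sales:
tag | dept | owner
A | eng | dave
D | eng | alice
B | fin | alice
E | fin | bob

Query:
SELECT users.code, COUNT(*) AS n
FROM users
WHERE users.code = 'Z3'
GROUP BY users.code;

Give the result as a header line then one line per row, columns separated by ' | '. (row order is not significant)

== RESULT ==
users.code | n
Z3 | 1

Derivation:
After WHERE (1 rows):
users.score | users.code
10 | Z3
After GROUP BY (1 rows):
users.code | n
Z3 | 1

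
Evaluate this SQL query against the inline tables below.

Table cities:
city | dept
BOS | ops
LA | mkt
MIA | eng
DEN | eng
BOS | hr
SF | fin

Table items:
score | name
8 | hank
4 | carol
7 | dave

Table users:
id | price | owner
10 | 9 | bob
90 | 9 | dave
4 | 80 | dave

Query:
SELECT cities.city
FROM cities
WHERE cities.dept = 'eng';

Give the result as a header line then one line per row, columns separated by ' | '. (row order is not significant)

== RESULT ==
cities.city
MIA
DEN

Derivation:
After WHERE (2 rows):
cities.city | cities.dept
MIA | eng
DEN | eng
After SELECT (2 rows):
cities.city
MIA
DEN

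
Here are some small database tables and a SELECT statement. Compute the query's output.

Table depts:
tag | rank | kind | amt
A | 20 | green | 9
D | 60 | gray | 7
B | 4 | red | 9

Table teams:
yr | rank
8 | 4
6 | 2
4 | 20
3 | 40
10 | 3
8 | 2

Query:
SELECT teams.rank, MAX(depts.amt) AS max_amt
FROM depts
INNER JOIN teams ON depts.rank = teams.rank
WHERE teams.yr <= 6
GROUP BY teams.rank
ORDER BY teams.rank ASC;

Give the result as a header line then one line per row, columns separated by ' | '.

After JOIN teams (2 rows):
depts.tag | depts.rank | depts.kind | depts.amt | teams.yr | teams.rank
A | 20 | green | 9 | 4 | 20
B | 4 | red | 9 | 8 | 4
After WHERE (1 rows):
depts.tag | depts.rank | depts.kind | depts.amt | teams.yr | teams.rank
A | 20 | green | 9 | 4 | 20
After GROUP BY (1 rows):
teams.rank | max_amt
20 | 9
After ORDER BY (1 rows):
teams.rank | max_amt
20 | 9

== RESULT ==
teams.rank | max_amt
20 | 9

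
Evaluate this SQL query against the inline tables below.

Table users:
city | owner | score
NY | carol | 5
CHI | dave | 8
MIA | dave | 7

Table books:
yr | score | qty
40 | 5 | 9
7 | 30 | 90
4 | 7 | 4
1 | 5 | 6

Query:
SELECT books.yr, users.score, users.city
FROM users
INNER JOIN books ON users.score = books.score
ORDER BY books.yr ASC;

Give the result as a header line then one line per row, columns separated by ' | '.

== RESULT ==
books.yr | users.score | users.city
1 | 5 | NY
4 | 7 | MIA
40 | 5 | NY

Derivation:
After JOIN books (3 rows):
users.city | users.owner | users.score | books.yr | books.score | books.qty
NY | carol | 5 | 40 | 5 | 9
NY | carol | 5 | 1 | 5 | 6
MIA | dave | 7 | 4 | 7 | 4
After SELECT (3 rows):
books.yr | users.score | users.city
40 | 5 | NY
1 | 5 | NY
4 | 7 | MIA
After ORDER BY (3 rows):
books.yr | users.score | users.city
1 | 5 | NY
4 | 7 | MIA
40 | 5 | NY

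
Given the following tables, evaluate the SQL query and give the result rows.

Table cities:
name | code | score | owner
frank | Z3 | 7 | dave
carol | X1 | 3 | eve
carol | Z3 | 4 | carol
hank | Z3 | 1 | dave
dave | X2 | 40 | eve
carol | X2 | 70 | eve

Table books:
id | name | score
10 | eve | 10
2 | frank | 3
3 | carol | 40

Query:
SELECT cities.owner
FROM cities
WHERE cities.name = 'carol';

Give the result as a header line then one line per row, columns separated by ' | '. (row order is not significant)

After WHERE (3 rows):
cities.name | cities.code | cities.score | cities.owner
carol | X1 | 3 | eve
carol | Z3 | 4 | carol
carol | X2 | 70 | eve
After SELECT (3 rows):
cities.owner
eve
carol
eve

== RESULT ==
cities.owner
eve
carol
eve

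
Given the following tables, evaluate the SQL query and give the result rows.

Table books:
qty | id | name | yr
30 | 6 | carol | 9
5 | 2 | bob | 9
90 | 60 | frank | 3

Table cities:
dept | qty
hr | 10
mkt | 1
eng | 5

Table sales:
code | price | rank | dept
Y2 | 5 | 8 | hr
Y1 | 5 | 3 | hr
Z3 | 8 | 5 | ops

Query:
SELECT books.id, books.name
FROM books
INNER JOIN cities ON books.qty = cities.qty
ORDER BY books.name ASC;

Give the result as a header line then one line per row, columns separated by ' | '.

== RESULT ==
books.id | books.name
2 | bob

Derivation:
After JOIN cities (1 rows):
books.qty | books.id | books.name | books.yr | cities.dept | cities.qty
5 | 2 | bob | 9 | eng | 5
After SELECT (1 rows):
books.id | books.name
2 | bob
After ORDER BY (1 rows):
books.id | books.name
2 | bob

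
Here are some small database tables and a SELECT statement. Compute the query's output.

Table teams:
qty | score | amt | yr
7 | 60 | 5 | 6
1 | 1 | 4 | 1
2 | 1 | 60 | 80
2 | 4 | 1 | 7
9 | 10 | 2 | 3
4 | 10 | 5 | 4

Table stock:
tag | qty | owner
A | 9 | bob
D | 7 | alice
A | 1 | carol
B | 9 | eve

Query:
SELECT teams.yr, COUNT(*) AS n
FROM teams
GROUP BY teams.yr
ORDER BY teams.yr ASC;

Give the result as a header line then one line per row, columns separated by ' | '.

== RESULT ==
teams.yr | n
1 | 1
3 | 1
4 | 1
6 | 1
7 | 1
80 | 1

Derivation:
After GROUP BY (6 rows):
teams.yr | n
6 | 1
1 | 1
80 | 1
7 | 1
3 | 1
4 | 1
After ORDER BY (6 rows):
teams.yr | n
1 | 1
3 | 1
4 | 1
6 | 1
7 | 1
80 | 1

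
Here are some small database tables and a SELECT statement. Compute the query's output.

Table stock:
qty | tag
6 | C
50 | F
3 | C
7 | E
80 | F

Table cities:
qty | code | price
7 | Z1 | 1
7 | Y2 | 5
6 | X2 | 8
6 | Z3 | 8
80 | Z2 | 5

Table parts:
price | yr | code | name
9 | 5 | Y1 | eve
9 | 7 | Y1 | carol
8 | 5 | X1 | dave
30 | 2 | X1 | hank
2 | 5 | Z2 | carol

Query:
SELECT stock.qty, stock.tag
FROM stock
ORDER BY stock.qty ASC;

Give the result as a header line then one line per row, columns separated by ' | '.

After SELECT (5 rows):
stock.qty | stock.tag
6 | C
50 | F
3 | C
7 | E
80 | F
After ORDER BY (5 rows):
stock.qty | stock.tag
3 | C
6 | C
7 | E
50 | F
80 | F

== RESULT ==
stock.qty | stock.tag
3 | C
6 | C
7 | E
50 | F
80 | F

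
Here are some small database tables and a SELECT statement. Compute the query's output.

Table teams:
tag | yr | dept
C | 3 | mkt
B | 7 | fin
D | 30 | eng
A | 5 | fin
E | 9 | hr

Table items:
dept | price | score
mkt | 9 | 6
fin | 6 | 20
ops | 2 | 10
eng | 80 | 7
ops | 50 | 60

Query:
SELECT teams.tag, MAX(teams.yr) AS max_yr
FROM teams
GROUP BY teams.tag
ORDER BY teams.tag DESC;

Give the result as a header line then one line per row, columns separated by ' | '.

After GROUP BY (5 rows):
teams.tag | max_yr
C | 3
B | 7
D | 30
A | 5
E | 9
After ORDER BY (5 rows):
teams.tag | max_yr
E | 9
D | 30
C | 3
B | 7
A | 5

== RESULT ==
teams.tag | max_yr
E | 9
D | 30
C | 3
B | 7
A | 5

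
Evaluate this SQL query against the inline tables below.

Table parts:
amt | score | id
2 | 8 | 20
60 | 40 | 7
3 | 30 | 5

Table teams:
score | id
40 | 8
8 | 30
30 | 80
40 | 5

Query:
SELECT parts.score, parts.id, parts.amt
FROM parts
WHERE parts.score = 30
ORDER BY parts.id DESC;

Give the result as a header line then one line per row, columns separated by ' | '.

== RESULT ==
parts.score | parts.id | parts.amt
30 | 5 | 3

Derivation:
After WHERE (1 rows):
parts.amt | parts.score | parts.id
3 | 30 | 5
After SELECT (1 rows):
parts.score | parts.id | parts.amt
30 | 5 | 3
After ORDER BY (1 rows):
parts.score | parts.id | parts.amt
30 | 5 | 3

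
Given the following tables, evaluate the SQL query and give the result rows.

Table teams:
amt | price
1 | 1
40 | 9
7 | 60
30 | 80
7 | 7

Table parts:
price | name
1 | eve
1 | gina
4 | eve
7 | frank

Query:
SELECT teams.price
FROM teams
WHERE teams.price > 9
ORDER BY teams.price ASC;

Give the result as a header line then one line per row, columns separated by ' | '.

After WHERE (2 rows):
teams.amt | teams.price
7 | 60
30 | 80
After SELECT (2 rows):
teams.price
60
80
After ORDER BY (2 rows):
teams.price
60
80

== RESULT ==
teams.price
60
80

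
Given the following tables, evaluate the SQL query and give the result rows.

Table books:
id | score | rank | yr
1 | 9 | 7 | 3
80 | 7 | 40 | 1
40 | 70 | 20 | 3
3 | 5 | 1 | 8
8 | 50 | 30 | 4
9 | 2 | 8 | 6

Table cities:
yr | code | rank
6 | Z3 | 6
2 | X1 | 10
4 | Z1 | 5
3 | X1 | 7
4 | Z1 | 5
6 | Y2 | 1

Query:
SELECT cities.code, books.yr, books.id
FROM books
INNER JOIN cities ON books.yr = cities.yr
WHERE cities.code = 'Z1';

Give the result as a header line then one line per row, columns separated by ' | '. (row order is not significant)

== RESULT ==
cities.code | books.yr | books.id
Z1 | 4 | 8
Z1 | 4 | 8

Derivation:
After JOIN cities (6 rows):
books.id | books.score | books.rank | books.yr | cities.yr | cities.code | cities.rank
1 | 9 | 7 | 3 | 3 | X1 | 7
40 | 70 | 20 | 3 | 3 | X1 | 7
8 | 50 | 30 | 4 | 4 | Z1 | 5
8 | 50 | 30 | 4 | 4 | Z1 | 5
9 | 2 | 8 | 6 | 6 | Z3 | 6
9 | 2 | 8 | 6 | 6 | Y2 | 1
After WHERE (2 rows):
books.id | books.score | books.rank | books.yr | cities.yr | cities.code | cities.rank
8 | 50 | 30 | 4 | 4 | Z1 | 5
8 | 50 | 30 | 4 | 4 | Z1 | 5
After SELECT (2 rows):
cities.code | books.yr | books.id
Z1 | 4 | 8
Z1 | 4 | 8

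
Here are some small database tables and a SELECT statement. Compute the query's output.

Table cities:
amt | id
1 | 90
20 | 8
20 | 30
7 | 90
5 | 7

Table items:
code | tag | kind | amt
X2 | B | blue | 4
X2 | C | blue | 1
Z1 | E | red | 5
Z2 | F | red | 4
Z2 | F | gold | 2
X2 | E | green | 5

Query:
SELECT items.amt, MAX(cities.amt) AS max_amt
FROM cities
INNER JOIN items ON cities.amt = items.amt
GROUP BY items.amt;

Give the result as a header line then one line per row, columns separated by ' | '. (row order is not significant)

== RESULT ==
items.amt | max_amt
1 | 1
5 | 5

Derivation:
After JOIN items (3 rows):
cities.amt | cities.id | items.code | items.tag | items.kind | items.amt
1 | 90 | X2 | C | blue | 1
5 | 7 | Z1 | E | red | 5
5 | 7 | X2 | E | green | 5
After GROUP BY (2 rows):
items.amt | max_amt
1 | 1
5 | 5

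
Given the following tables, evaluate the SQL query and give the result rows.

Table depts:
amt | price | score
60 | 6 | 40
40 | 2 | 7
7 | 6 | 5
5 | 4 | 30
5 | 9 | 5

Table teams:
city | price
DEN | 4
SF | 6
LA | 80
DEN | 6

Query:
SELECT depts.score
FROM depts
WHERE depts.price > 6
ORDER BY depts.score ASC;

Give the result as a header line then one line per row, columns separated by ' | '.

After WHERE (1 rows):
depts.amt | depts.price | depts.score
5 | 9 | 5
After SELECT (1 rows):
depts.score
5
After ORDER BY (1 rows):
depts.score
5

== RESULT ==
depts.score
5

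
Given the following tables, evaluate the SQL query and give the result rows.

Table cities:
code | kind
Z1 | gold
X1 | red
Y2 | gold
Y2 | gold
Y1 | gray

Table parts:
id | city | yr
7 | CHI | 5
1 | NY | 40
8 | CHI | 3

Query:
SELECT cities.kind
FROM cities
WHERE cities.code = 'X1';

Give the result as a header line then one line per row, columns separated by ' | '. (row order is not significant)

== RESULT ==
cities.kind
red

Derivation:
After WHERE (1 rows):
cities.code | cities.kind
X1 | red
After SELECT (1 rows):
cities.kind
red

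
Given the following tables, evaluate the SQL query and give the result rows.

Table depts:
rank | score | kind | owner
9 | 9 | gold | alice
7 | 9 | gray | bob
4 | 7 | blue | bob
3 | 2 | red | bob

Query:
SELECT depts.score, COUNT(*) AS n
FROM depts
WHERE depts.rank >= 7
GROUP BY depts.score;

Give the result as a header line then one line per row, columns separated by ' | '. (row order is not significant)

== RESULT ==
depts.score | n
9 | 2

Derivation:
After WHERE (2 rows):
depts.rank | depts.score | depts.kind | depts.owner
9 | 9 | gold | alice
7 | 9 | gray | bob
After GROUP BY (1 rows):
depts.score | n
9 | 2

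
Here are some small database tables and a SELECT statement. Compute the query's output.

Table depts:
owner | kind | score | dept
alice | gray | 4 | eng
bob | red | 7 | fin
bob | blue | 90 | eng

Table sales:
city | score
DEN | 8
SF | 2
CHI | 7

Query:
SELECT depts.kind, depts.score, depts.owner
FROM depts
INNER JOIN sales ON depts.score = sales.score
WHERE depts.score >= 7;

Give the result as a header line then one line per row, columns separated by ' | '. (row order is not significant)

== RESULT ==
depts.kind | depts.score | depts.owner
red | 7 | bob

Derivation:
After JOIN sales (1 rows):
depts.owner | depts.kind | depts.score | depts.dept | sales.city | sales.score
bob | red | 7 | fin | CHI | 7
After WHERE (1 rows):
depts.owner | depts.kind | depts.score | depts.dept | sales.city | sales.score
bob | red | 7 | fin | CHI | 7
After SELECT (1 rows):
depts.kind | depts.score | depts.owner
red | 7 | bob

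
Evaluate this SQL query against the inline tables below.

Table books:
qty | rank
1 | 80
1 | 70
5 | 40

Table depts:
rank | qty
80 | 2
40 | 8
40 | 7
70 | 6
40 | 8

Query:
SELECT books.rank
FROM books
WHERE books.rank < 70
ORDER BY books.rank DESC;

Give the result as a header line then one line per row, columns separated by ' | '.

After WHERE (1 rows):
books.qty | books.rank
5 | 40
After SELECT (1 rows):
books.rank
40
After ORDER BY (1 rows):
books.rank
40

== RESULT ==
books.rank
40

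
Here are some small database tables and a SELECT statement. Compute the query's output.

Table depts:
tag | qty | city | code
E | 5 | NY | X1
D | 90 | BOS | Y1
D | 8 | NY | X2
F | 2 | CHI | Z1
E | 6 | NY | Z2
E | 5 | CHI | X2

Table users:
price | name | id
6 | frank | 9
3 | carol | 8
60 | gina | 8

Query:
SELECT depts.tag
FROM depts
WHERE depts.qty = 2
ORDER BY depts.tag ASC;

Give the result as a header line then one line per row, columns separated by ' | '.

After WHERE (1 rows):
depts.tag | depts.qty | depts.city | depts.code
F | 2 | CHI | Z1
After SELECT (1 rows):
depts.tag
F
After ORDER BY (1 rows):
depts.tag
F

== RESULT ==
depts.tag
F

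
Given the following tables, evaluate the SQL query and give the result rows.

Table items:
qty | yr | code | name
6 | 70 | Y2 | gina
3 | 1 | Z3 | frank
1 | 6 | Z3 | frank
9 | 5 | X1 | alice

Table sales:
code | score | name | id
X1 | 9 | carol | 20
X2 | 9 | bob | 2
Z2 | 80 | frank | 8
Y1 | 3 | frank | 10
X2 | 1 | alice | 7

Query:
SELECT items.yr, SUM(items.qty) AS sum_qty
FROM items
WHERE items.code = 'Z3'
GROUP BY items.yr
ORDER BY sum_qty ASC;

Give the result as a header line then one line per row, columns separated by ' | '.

After WHERE (2 rows):
items.qty | items.yr | items.code | items.name
3 | 1 | Z3 | frank
1 | 6 | Z3 | frank
After GROUP BY (2 rows):
items.yr | sum_qty
1 | 3
6 | 1
After ORDER BY (2 rows):
items.yr | sum_qty
6 | 1
1 | 3

== RESULT ==
items.yr | sum_qty
6 | 1
1 | 3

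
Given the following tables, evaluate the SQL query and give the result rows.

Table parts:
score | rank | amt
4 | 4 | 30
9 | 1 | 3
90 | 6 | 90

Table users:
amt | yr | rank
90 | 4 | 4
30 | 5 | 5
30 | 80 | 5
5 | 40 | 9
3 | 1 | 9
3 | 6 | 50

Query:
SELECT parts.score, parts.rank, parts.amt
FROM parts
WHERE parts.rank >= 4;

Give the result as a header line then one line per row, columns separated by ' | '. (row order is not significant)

== RESULT ==
parts.score | parts.rank | parts.amt
4 | 4 | 30
90 | 6 | 90

Derivation:
After WHERE (2 rows):
parts.score | parts.rank | parts.amt
4 | 4 | 30
90 | 6 | 90
After SELECT (2 rows):
parts.score | parts.rank | parts.amt
4 | 4 | 30
90 | 6 | 90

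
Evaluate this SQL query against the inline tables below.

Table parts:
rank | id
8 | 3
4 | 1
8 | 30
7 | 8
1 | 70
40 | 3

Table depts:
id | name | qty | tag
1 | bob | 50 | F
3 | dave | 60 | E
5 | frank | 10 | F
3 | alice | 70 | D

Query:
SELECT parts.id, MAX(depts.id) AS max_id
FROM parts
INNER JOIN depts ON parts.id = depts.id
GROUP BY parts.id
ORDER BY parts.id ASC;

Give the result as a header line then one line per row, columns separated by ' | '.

== RESULT ==
parts.id | max_id
1 | 1
3 | 3

Derivation:
After JOIN depts (5 rows):
parts.rank | parts.id | depts.id | depts.name | depts.qty | depts.tag
8 | 3 | 3 | dave | 60 | E
8 | 3 | 3 | alice | 70 | D
4 | 1 | 1 | bob | 50 | F
40 | 3 | 3 | dave | 60 | E
40 | 3 | 3 | alice | 70 | D
After GROUP BY (2 rows):
parts.id | max_id
3 | 3
1 | 1
After ORDER BY (2 rows):
parts.id | max_id
1 | 1
3 | 3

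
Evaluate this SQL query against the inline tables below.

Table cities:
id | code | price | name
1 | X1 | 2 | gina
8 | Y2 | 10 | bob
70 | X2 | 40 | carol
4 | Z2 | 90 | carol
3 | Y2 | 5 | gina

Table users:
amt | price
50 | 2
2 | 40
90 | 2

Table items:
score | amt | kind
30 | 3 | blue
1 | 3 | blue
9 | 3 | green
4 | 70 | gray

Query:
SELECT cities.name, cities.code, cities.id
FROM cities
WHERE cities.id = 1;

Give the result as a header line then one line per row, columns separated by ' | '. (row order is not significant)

== RESULT ==
cities.name | cities.code | cities.id
gina | X1 | 1

Derivation:
After WHERE (1 rows):
cities.id | cities.code | cities.price | cities.name
1 | X1 | 2 | gina
After SELECT (1 rows):
cities.name | cities.code | cities.id
gina | X1 | 1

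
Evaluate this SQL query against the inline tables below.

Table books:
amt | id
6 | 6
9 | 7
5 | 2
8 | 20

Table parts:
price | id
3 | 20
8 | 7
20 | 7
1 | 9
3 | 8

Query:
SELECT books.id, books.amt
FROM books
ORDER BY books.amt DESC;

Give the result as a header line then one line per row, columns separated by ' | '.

After SELECT (4 rows):
books.id | books.amt
6 | 6
7 | 9
2 | 5
20 | 8
After ORDER BY (4 rows):
books.id | books.amt
7 | 9
20 | 8
6 | 6
2 | 5

== RESULT ==
books.id | books.amt
7 | 9
20 | 8
6 | 6
2 | 5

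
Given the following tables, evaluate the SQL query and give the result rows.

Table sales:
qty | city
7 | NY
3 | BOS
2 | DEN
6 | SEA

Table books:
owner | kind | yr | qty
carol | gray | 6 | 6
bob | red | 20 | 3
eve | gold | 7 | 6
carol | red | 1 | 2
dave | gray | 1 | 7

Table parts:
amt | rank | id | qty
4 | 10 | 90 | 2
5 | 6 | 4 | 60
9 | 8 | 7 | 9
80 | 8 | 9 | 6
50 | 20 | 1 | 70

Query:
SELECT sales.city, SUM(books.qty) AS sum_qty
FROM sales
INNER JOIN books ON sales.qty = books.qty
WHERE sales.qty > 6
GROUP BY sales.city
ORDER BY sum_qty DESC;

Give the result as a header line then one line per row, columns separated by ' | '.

== RESULT ==
sales.city | sum_qty
NY | 7

Derivation:
After JOIN books (5 rows):
sales.qty | sales.city | books.owner | books.kind | books.yr | books.qty
7 | NY | dave | gray | 1 | 7
3 | BOS | bob | red | 20 | 3
2 | DEN | carol | red | 1 | 2
6 | SEA | carol | gray | 6 | 6
6 | SEA | eve | gold | 7 | 6
After WHERE (1 rows):
sales.qty | sales.city | books.owner | books.kind | books.yr | books.qty
7 | NY | dave | gray | 1 | 7
After GROUP BY (1 rows):
sales.city | sum_qty
NY | 7
After ORDER BY (1 rows):
sales.city | sum_qty
NY | 7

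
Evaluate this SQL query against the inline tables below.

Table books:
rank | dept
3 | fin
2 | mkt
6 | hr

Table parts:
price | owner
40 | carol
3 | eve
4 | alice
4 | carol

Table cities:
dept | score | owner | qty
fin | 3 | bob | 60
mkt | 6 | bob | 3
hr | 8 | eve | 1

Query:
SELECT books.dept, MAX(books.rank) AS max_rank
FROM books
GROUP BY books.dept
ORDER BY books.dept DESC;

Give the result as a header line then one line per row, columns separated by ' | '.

After GROUP BY (3 rows):
books.dept | max_rank
fin | 3
mkt | 2
hr | 6
After ORDER BY (3 rows):
books.dept | max_rank
mkt | 2
hr | 6
fin | 3

== RESULT ==
books.dept | max_rank
mkt | 2
hr | 6
fin | 3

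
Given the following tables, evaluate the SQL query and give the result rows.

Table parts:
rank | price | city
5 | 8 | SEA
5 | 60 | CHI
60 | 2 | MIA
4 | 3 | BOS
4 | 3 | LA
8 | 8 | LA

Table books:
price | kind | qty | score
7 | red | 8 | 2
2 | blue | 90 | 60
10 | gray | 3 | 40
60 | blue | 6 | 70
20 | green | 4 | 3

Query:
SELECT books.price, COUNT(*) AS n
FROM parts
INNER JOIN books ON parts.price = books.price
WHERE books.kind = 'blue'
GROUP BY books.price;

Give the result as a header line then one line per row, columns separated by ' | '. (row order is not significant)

After JOIN books (2 rows):
parts.rank | parts.price | parts.city | books.price | books.kind | books.qty | books.score
5 | 60 | CHI | 60 | blue | 6 | 70
60 | 2 | MIA | 2 | blue | 90 | 60
After WHERE (2 rows):
parts.rank | parts.price | parts.city | books.price | books.kind | books.qty | books.score
5 | 60 | CHI | 60 | blue | 6 | 70
60 | 2 | MIA | 2 | blue | 90 | 60
After GROUP BY (2 rows):
books.price | n
60 | 1
2 | 1

== RESULT ==
books.price | n
60 | 1
2 | 1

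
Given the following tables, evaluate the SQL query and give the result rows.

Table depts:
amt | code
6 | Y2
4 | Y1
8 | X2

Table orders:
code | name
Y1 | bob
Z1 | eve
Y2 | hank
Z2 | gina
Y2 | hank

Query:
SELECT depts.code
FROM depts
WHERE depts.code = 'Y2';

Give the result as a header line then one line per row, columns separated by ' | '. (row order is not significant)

After WHERE (1 rows):
depts.amt | depts.code
6 | Y2
After SELECT (1 rows):
depts.code
Y2

== RESULT ==
depts.code
Y2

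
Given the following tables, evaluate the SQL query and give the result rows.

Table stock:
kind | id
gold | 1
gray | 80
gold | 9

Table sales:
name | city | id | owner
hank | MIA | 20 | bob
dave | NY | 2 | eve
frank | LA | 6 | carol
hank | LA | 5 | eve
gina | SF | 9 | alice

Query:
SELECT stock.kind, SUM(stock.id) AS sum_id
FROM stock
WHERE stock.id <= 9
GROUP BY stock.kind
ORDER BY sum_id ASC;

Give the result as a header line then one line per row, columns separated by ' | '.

After WHERE (2 rows):
stock.kind | stock.id
gold | 1
gold | 9
After GROUP BY (1 rows):
stock.kind | sum_id
gold | 10
After ORDER BY (1 rows):
stock.kind | sum_id
gold | 10

== RESULT ==
stock.kind | sum_id
gold | 10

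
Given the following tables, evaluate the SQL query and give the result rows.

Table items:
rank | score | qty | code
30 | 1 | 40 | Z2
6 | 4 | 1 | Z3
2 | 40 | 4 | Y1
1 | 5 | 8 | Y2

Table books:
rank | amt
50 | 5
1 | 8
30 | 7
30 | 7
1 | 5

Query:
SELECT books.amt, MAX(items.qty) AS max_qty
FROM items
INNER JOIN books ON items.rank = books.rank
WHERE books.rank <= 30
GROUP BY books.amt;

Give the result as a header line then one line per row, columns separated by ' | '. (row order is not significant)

== RESULT ==
books.amt | max_qty
7 | 40
8 | 8
5 | 8

Derivation:
After JOIN books (4 rows):
items.rank | items.score | items.qty | items.code | books.rank | books.amt
30 | 1 | 40 | Z2 | 30 | 7
30 | 1 | 40 | Z2 | 30 | 7
1 | 5 | 8 | Y2 | 1 | 8
1 | 5 | 8 | Y2 | 1 | 5
After WHERE (4 rows):
items.rank | items.score | items.qty | items.code | books.rank | books.amt
30 | 1 | 40 | Z2 | 30 | 7
30 | 1 | 40 | Z2 | 30 | 7
1 | 5 | 8 | Y2 | 1 | 8
1 | 5 | 8 | Y2 | 1 | 5
After GROUP BY (3 rows):
books.amt | max_qty
7 | 40
8 | 8
5 | 8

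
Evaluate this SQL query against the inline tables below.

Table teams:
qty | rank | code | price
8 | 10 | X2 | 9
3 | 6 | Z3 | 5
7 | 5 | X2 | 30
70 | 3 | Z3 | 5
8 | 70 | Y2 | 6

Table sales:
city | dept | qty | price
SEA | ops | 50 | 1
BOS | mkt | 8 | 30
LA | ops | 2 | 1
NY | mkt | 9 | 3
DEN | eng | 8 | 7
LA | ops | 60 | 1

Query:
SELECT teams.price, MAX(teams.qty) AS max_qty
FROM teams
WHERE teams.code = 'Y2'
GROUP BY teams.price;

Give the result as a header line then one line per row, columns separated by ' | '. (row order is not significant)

After WHERE (1 rows):
teams.qty | teams.rank | teams.code | teams.price
8 | 70 | Y2 | 6
After GROUP BY (1 rows):
teams.price | max_qty
6 | 8

== RESULT ==
teams.price | max_qty
6 | 8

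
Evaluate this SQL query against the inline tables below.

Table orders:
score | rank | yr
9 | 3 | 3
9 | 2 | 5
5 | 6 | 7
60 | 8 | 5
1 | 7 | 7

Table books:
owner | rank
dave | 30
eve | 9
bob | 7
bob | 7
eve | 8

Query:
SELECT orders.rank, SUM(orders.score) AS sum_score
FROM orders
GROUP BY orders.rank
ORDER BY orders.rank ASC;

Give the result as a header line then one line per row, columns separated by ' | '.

== RESULT ==
orders.rank | sum_score
2 | 9
3 | 9
6 | 5
7 | 1
8 | 60

Derivation:
After GROUP BY (5 rows):
orders.rank | sum_score
3 | 9
2 | 9
6 | 5
8 | 60
7 | 1
After ORDER BY (5 rows):
orders.rank | sum_score
2 | 9
3 | 9
6 | 5
7 | 1
8 | 60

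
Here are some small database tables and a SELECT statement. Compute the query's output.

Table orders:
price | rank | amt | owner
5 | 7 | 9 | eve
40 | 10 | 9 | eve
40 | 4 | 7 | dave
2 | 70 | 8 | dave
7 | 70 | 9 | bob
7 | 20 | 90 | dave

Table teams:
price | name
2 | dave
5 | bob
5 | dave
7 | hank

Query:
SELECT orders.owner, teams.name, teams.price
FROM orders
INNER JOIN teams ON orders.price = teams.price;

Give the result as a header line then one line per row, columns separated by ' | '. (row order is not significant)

After JOIN teams (5 rows):
orders.price | orders.rank | orders.amt | orders.owner | teams.price | teams.name
5 | 7 | 9 | eve | 5 | bob
5 | 7 | 9 | eve | 5 | dave
2 | 70 | 8 | dave | 2 | dave
7 | 70 | 9 | bob | 7 | hank
7 | 20 | 90 | dave | 7 | hank
After SELECT (5 rows):
orders.owner | teams.name | teams.price
eve | bob | 5
eve | dave | 5
dave | dave | 2
bob | hank | 7
dave | hank | 7

== RESULT ==
orders.owner | teams.name | teams.price
eve | bob | 5
eve | dave | 5
dave | dave | 2
bob | hank | 7
dave | hank | 7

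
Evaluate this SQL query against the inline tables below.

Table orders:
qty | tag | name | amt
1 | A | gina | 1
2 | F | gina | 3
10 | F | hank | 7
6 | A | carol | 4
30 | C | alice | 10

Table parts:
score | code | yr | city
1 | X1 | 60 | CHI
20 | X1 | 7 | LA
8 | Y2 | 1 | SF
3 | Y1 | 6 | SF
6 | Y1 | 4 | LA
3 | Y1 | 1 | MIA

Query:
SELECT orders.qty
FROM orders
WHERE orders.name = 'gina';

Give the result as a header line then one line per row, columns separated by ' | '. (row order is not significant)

== RESULT ==
orders.qty
1
2

Derivation:
After WHERE (2 rows):
orders.qty | orders.tag | orders.name | orders.amt
1 | A | gina | 1
2 | F | gina | 3
After SELECT (2 rows):
orders.qty
1
2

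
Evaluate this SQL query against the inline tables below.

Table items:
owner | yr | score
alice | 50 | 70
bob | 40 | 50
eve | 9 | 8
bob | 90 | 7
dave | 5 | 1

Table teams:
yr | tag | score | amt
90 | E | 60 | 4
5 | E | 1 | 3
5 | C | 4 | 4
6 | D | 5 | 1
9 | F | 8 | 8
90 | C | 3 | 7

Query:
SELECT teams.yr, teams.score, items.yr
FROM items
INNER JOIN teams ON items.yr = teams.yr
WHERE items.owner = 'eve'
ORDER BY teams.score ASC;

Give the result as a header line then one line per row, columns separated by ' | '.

After JOIN teams (5 rows):
items.owner | items.yr | items.score | teams.yr | teams.tag | teams.score | teams.amt
eve | 9 | 8 | 9 | F | 8 | 8
bob | 90 | 7 | 90 | E | 60 | 4
bob | 90 | 7 | 90 | C | 3 | 7
dave | 5 | 1 | 5 | E | 1 | 3
dave | 5 | 1 | 5 | C | 4 | 4
After WHERE (1 rows):
items.owner | items.yr | items.score | teams.yr | teams.tag | teams.score | teams.amt
eve | 9 | 8 | 9 | F | 8 | 8
After SELECT (1 rows):
teams.yr | teams.score | items.yr
9 | 8 | 9
After ORDER BY (1 rows):
teams.yr | teams.score | items.yr
9 | 8 | 9

== RESULT ==
teams.yr | teams.score | items.yr
9 | 8 | 9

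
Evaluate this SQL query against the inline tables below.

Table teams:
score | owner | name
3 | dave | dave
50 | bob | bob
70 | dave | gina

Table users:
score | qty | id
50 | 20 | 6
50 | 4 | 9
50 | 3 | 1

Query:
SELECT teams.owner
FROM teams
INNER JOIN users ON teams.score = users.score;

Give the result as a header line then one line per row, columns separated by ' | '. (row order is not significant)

== RESULT ==
teams.owner
bob
bob
bob

Derivation:
After JOIN users (3 rows):
teams.score | teams.owner | teams.name | users.score | users.qty | users.id
50 | bob | bob | 50 | 20 | 6
50 | bob | bob | 50 | 4 | 9
50 | bob | bob | 50 | 3 | 1
After SELECT (3 rows):
teams.owner
bob
bob
bob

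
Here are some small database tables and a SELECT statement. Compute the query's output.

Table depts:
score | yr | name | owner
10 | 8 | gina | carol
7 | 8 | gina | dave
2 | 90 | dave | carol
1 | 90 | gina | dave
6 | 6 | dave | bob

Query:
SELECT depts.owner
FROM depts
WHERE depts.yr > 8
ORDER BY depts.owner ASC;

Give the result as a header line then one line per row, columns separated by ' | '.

After WHERE (2 rows):
depts.score | depts.yr | depts.name | depts.owner
2 | 90 | dave | carol
1 | 90 | gina | dave
After SELECT (2 rows):
depts.owner
carol
dave
After ORDER BY (2 rows):
depts.owner
carol
dave

== RESULT ==
depts.owner
carol
dave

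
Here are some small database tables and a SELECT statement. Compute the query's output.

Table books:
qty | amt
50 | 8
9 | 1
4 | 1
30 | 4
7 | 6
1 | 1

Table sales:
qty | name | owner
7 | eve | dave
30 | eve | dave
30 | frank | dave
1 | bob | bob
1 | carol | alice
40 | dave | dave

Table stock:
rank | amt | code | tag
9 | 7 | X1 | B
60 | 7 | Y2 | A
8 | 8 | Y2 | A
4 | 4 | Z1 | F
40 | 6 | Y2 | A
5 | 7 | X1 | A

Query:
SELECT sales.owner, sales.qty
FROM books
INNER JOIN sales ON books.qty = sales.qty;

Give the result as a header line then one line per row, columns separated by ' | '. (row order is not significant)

After JOIN sales (5 rows):
books.qty | books.amt | sales.qty | sales.name | sales.owner
30 | 4 | 30 | eve | dave
30 | 4 | 30 | frank | dave
7 | 6 | 7 | eve | dave
1 | 1 | 1 | bob | bob
1 | 1 | 1 | carol | alice
After SELECT (5 rows):
sales.owner | sales.qty
dave | 30
dave | 30
dave | 7
bob | 1
alice | 1

== RESULT ==
sales.owner | sales.qty
dave | 30
dave | 30
dave | 7
bob | 1
alice | 1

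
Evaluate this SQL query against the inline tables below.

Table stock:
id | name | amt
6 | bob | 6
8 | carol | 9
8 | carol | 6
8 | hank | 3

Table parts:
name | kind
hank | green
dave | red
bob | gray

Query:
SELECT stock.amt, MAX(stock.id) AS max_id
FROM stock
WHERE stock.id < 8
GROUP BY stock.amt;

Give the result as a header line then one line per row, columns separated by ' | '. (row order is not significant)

After WHERE (1 rows):
stock.id | stock.name | stock.amt
6 | bob | 6
After GROUP BY (1 rows):
stock.amt | max_id
6 | 6

== RESULT ==
stock.amt | max_id
6 | 6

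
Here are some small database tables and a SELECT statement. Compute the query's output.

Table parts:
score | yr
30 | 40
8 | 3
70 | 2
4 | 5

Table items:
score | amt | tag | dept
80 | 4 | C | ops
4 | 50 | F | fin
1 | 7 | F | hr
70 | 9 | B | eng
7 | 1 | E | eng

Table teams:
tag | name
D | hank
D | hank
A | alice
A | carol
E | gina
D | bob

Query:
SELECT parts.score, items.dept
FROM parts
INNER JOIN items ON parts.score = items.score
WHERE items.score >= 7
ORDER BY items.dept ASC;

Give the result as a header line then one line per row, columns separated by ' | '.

== RESULT ==
parts.score | items.dept
70 | eng

Derivation:
After JOIN items (2 rows):
parts.score | parts.yr | items.score | items.amt | items.tag | items.dept
70 | 2 | 70 | 9 | B | eng
4 | 5 | 4 | 50 | F | fin
After WHERE (1 rows):
parts.score | parts.yr | items.score | items.amt | items.tag | items.dept
70 | 2 | 70 | 9 | B | eng
After SELECT (1 rows):
parts.score | items.dept
70 | eng
After ORDER BY (1 rows):
parts.score | items.dept
70 | eng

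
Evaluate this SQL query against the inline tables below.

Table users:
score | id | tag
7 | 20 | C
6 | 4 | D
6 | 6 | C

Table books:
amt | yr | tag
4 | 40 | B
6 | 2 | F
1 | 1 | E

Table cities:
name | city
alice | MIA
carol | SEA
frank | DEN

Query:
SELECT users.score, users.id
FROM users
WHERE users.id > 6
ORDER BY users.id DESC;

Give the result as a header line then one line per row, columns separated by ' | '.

After WHERE (1 rows):
users.score | users.id | users.tag
7 | 20 | C
After SELECT (1 rows):
users.score | users.id
7 | 20
After ORDER BY (1 rows):
users.score | users.id
7 | 20

== RESULT ==
users.score | users.id
7 | 20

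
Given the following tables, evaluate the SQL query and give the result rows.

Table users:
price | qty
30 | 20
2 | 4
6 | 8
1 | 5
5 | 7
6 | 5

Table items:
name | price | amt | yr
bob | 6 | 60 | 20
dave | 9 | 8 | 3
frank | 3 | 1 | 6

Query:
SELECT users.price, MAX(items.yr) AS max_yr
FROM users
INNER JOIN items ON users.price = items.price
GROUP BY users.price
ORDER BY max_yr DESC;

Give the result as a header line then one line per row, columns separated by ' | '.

After JOIN items (2 rows):
users.price | users.qty | items.name | items.price | items.amt | items.yr
6 | 8 | bob | 6 | 60 | 20
6 | 5 | bob | 6 | 60 | 20
After GROUP BY (1 rows):
users.price | max_yr
6 | 20
After ORDER BY (1 rows):
users.price | max_yr
6 | 20

== RESULT ==
users.price | max_yr
6 | 20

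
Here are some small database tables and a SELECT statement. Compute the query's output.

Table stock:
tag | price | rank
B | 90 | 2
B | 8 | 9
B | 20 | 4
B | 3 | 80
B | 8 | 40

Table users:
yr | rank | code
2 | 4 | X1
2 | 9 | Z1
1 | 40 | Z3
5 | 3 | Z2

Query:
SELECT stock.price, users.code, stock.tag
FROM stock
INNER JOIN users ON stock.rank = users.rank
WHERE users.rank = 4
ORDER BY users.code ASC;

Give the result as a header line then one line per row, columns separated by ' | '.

After JOIN users (3 rows):
stock.tag | stock.price | stock.rank | users.yr | users.rank | users.code
B | 8 | 9 | 2 | 9 | Z1
B | 20 | 4 | 2 | 4 | X1
B | 8 | 40 | 1 | 40 | Z3
After WHERE (1 rows):
stock.tag | stock.price | stock.rank | users.yr | users.rank | users.code
B | 20 | 4 | 2 | 4 | X1
After SELECT (1 rows):
stock.price | users.code | stock.tag
20 | X1 | B
After ORDER BY (1 rows):
stock.price | users.code | stock.tag
20 | X1 | B

== RESULT ==
stock.price | users.code | stock.tag
20 | X1 | B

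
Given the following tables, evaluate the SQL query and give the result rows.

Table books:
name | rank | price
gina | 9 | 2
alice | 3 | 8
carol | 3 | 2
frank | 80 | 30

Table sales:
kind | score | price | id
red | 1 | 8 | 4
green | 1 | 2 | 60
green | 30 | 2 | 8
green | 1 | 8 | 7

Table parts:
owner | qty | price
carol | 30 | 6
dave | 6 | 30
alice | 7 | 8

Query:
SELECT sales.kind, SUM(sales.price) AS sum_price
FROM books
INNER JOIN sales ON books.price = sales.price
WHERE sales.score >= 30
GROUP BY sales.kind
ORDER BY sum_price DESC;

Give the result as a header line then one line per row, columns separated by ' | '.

After JOIN sales (6 rows):
books.name | books.rank | books.price | sales.kind | sales.score | sales.price | sales.id
gina | 9 | 2 | green | 1 | 2 | 60
gina | 9 | 2 | green | 30 | 2 | 8
alice | 3 | 8 | red | 1 | 8 | 4
alice | 3 | 8 | green | 1 | 8 | 7
carol | 3 | 2 | green | 1 | 2 | 60
carol | 3 | 2 | green | 30 | 2 | 8
After WHERE (2 rows):
books.name | books.rank | books.price | sales.kind | sales.score | sales.price | sales.id
gina | 9 | 2 | green | 30 | 2 | 8
carol | 3 | 2 | green | 30 | 2 | 8
After GROUP BY (1 rows):
sales.kind | sum_price
green | 4
After ORDER BY (1 rows):
sales.kind | sum_price
green | 4

== RESULT ==
sales.kind | sum_price
green | 4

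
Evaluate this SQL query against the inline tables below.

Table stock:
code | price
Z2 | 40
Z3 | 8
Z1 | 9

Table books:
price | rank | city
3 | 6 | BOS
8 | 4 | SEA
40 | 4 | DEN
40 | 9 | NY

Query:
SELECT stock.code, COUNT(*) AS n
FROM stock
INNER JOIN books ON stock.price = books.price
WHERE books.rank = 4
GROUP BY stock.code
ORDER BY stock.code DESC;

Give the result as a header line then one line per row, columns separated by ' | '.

After JOIN books (3 rows):
stock.code | stock.price | books.price | books.rank | books.city
Z2 | 40 | 40 | 4 | DEN
Z2 | 40 | 40 | 9 | NY
Z3 | 8 | 8 | 4 | SEA
After WHERE (2 rows):
stock.code | stock.price | books.price | books.rank | books.city
Z2 | 40 | 40 | 4 | DEN
Z3 | 8 | 8 | 4 | SEA
After GROUP BY (2 rows):
stock.code | n
Z2 | 1
Z3 | 1
After ORDER BY (2 rows):
stock.code | n
Z3 | 1
Z2 | 1

== RESULT ==
stock.code | n
Z3 | 1
Z2 | 1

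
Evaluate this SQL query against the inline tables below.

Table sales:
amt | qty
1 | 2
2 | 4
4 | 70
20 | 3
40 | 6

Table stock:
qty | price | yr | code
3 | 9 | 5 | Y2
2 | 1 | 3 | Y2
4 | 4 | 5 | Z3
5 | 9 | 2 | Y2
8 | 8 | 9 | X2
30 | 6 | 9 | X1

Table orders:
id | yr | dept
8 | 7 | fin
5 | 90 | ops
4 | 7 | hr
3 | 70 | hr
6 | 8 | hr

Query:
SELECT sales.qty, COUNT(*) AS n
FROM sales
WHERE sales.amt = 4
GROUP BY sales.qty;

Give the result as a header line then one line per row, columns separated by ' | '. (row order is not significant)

== RESULT ==
sales.qty | n
70 | 1

Derivation:
After WHERE (1 rows):
sales.amt | sales.qty
4 | 70
After GROUP BY (1 rows):
sales.qty | n
70 | 1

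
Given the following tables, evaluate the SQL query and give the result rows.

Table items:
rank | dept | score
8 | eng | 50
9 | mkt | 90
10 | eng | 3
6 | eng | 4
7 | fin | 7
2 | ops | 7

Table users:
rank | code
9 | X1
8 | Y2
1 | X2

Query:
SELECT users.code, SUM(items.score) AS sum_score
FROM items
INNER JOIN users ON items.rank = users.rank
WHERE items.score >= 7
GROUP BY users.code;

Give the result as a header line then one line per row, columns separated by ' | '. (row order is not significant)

After JOIN users (2 rows):
items.rank | items.dept | items.score | users.rank | users.code
8 | eng | 50 | 8 | Y2
9 | mkt | 90 | 9 | X1
After WHERE (2 rows):
items.rank | items.dept | items.score | users.rank | users.code
8 | eng | 50 | 8 | Y2
9 | mkt | 90 | 9 | X1
After GROUP BY (2 rows):
users.code | sum_score
Y2 | 50
X1 | 90

== RESULT ==
users.code | sum_score
Y2 | 50
X1 | 90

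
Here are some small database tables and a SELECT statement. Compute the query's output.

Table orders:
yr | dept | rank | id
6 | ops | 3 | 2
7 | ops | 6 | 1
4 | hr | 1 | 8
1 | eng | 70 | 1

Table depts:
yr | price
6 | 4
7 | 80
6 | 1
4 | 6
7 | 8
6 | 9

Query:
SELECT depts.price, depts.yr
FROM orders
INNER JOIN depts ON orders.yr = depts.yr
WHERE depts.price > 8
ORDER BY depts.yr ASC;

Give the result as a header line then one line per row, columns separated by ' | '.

== RESULT ==
depts.price | depts.yr
9 | 6
80 | 7

Derivation:
After JOIN depts (6 rows):
orders.yr | orders.dept | orders.rank | orders.id | depts.yr | depts.price
6 | ops | 3 | 2 | 6 | 4
6 | ops | 3 | 2 | 6 | 1
6 | ops | 3 | 2 | 6 | 9
7 | ops | 6 | 1 | 7 | 80
7 | ops | 6 | 1 | 7 | 8
4 | hr | 1 | 8 | 4 | 6
After WHERE (2 rows):
orders.yr | orders.dept | orders.rank | orders.id | depts.yr | depts.price
6 | ops | 3 | 2 | 6 | 9
7 | ops | 6 | 1 | 7 | 80
After SELECT (2 rows):
depts.price | depts.yr
9 | 6
80 | 7
After ORDER BY (2 rows):
depts.price | depts.yr
9 | 6
80 | 7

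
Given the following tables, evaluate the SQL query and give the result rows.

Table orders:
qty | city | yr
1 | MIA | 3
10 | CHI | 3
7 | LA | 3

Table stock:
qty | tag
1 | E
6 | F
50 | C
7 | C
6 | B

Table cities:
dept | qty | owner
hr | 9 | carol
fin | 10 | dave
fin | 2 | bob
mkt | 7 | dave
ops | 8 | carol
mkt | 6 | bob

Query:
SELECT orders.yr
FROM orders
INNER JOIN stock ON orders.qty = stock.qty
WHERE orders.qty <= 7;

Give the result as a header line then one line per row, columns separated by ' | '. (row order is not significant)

== RESULT ==
orders.yr
3
3

Derivation:
After JOIN stock (2 rows):
orders.qty | orders.city | orders.yr | stock.qty | stock.tag
1 | MIA | 3 | 1 | E
7 | LA | 3 | 7 | C
After WHERE (2 rows):
orders.qty | orders.city | orders.yr | stock.qty | stock.tag
1 | MIA | 3 | 1 | E
7 | LA | 3 | 7 | C
After SELECT (2 rows):
orders.yr
3
3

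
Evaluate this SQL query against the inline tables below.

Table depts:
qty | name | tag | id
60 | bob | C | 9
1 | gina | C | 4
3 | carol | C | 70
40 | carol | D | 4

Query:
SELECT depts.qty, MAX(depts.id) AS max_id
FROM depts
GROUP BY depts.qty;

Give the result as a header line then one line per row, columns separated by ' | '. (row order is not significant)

After GROUP BY (4 rows):
depts.qty | max_id
60 | 9
1 | 4
3 | 70
40 | 4

== RESULT ==
depts.qty | max_id
60 | 9
1 | 4
3 | 70
40 | 4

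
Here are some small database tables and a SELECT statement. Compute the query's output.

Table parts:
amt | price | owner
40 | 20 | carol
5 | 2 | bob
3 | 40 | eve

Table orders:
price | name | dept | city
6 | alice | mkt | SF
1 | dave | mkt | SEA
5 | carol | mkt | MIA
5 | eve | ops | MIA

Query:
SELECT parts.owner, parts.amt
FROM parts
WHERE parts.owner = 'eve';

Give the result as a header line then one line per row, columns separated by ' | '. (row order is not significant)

== RESULT ==
parts.owner | parts.amt
eve | 3

Derivation:
After WHERE (1 rows):
parts.amt | parts.price | parts.owner
3 | 40 | eve
After SELECT (1 rows):
parts.owner | parts.amt
eve | 3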